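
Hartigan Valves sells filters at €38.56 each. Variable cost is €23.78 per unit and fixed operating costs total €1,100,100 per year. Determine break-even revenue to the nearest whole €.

Contribution margin per unit = €38.56 − €23.78 = €14.78, a CM ratio of €14.78 ÷ €38.56 = 0.3833.
Break-even sales = FC ÷ CM ratio = €1,100,100 × €38.56 / €14.78 = €2,870,085.

€2,870,085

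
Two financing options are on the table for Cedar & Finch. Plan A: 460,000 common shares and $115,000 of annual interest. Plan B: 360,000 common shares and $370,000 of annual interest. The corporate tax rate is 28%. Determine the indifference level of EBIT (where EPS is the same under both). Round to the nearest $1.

$1,288,000

Set EPS_A = EPS_B: (EBIT − $115,000)(1 − 0.28) ÷ 460,000 = (EBIT − $370,000)(1 − 0.28) ÷ 360,000.
The (1 − t) factor cancels: (EBIT − 115,000) × 360,000 = (EBIT − 370,000) × 460,000.
EBIT × (460,000 − 360,000) = 370,000 × 460,000 − 115,000 × 360,000 = 128,800,000,000, so EBIT = 128,800,000,000 ÷ 100,000 = 1,288,000.00.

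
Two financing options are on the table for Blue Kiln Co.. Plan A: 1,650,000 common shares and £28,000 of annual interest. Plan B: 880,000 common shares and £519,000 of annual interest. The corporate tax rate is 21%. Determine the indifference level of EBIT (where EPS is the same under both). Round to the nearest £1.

£1,080,143

Set EPS_A = EPS_B: (EBIT − £28,000)(1 − 0.21) ÷ 1,650,000 = (EBIT − £519,000)(1 − 0.21) ÷ 880,000.
The (1 − t) factor cancels: (EBIT − 28,000) × 880,000 = (EBIT − 519,000) × 1,650,000.
Solving, EBIT = (519,000·1,650,000 − 28,000·880,000) / (1,650,000 − 880,000) = 831,710,000,000 / 770,000 = 1,080,142.86.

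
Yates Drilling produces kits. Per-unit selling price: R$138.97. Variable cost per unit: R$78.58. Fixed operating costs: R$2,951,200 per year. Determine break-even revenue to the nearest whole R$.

CM per unit = R$138.97 − R$78.58 = R$60.39; CM ratio = R$60.39 / R$138.97 = 0.4346.
Break-even revenue = fixed costs × price ÷ CM = R$2,951,200 × R$138.97 ÷ R$60.39 = R$6,791,327.

R$6,791,327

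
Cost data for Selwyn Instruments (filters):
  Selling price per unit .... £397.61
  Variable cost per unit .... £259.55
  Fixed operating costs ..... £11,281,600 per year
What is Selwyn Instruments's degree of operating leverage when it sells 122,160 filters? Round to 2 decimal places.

3.02

At 122,160 units, contribution = 122,160 × £138.06 = £16,865,409.60.
Subtracting fixed costs: EBIT = £16,865,409.60 − £11,281,600 = £5,583,809.60.
Degree of operating leverage = £16,865,409.60 / £5,583,809.60 = 3.0204.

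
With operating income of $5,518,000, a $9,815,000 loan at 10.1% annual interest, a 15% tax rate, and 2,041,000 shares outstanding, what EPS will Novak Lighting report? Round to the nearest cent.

$1.89

Interest = $991,315.00, so EBT = $5,518,000 − $991,315.00 = $4,526,685.00.
After tax at 15%: net income = $4,526,685.00 × 0.85 = $3,847,682.25.
EPS = $3,847,682.25 ÷ 2,041,000 = $1.89.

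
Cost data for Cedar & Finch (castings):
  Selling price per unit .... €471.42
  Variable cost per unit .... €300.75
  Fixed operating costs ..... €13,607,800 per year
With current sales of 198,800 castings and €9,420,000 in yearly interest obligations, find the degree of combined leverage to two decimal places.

3.11

Contribution at this volume is 198,800 × €170.67 = €33,929,196.00.
Operating income = contribution − fixed costs = €33,929,196.00 − €13,607,800 = €20,321,396.00. Interest = €9,420,000.00, so EBIT − I = €10,901,396.00.
Degree of total leverage = total CM / (EBIT − interest) = €33,929,196.00 / €10,901,396.00 = 3.1124.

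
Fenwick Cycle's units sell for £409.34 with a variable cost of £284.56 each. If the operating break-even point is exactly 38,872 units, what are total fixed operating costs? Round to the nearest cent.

£4,850,448.16

Contribution margin per unit = £409.34 − £284.56 = £124.78.
Since BE = FC / CM, FC = 38,872 × £124.78 = £4,850,448.16.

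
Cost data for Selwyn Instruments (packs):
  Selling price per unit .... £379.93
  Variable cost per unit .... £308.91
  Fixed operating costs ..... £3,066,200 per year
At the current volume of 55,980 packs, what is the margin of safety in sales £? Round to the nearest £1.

Contribution margin per unit = £379.93 − £308.91 = £71.02. Break-even units = £3,066,200 ÷ £71.02 = 43,173.75; break-even revenue = 43,173.75 × £379.93 = £16,403,004.31.
Current sales = 55,980 × £379.93 = £21,268,481.40.
Margin of safety = £21,268,481.40 − £16,403,004.31 = £4,865,477.

£4,865,477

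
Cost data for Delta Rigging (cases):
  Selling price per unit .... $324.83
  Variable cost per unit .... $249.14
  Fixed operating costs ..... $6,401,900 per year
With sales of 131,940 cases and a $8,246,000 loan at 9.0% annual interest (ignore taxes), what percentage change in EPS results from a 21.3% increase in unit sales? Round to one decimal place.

+74.8%

At 131,940 units, contribution = 131,940 × $75.69 = $9,986,538.60.
EBIT = $9,986,538.60 − $6,401,900 = $3,584,638.60.
After interest of $742,140.00, pre-tax earnings = $2,842,498.60.
DCL = total CM / (EBIT − I) = $9,986,538.60 / $2,842,498.60 = 3.5133.
EPS therefore changes by 3.5133 × (+21.3%) = +74.8%.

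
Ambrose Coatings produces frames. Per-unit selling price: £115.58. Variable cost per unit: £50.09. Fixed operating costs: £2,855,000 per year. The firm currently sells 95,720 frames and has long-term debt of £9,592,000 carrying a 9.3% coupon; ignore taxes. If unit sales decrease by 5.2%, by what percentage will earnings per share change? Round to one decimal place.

Contribution at this volume is 95,720 × £65.49 = £6,268,702.80.
Operating income = contribution − fixed costs = £6,268,702.80 − £2,855,000 = £3,413,702.80.
After interest of £892,056.00, pre-tax earnings = £2,521,646.80.
Degree of combined leverage = contribution ÷ (EBIT − I) = £6,268,702.80 ÷ £2,521,646.80 = 2.4860.
EPS therefore changes by 2.4860 × (-5.2%) = -12.9%.

-12.9%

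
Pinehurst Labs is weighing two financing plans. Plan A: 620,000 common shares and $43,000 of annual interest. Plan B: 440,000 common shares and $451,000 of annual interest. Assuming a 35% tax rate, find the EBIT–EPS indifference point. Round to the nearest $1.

At indifference, (EBIT − 43,000)(1 − t)/620,000 = (EBIT − 451,000)(1 − t)/440,000.
Cancelling (1 − t) and cross-multiplying: 440,000·(EBIT − 43,000) = 620,000·(EBIT − 451,000).
Solving, EBIT = (451,000·620,000 − 43,000·440,000) / (620,000 − 440,000) = 260,700,000,000 / 180,000 = 1,448,333.33.

$1,448,333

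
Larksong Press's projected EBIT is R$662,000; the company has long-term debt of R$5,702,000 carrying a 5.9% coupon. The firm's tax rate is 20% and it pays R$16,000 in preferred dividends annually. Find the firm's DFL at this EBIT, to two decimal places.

2.17

Interest = R$336,418.00.
Pre-tax preferred-dividend burden = R$16,000 ÷ (1 − 0.20) = R$20,000.00.
DFL = EBIT ÷ [EBIT − I − D_p/(1−t)] = R$662,000 ÷ [R$662,000 − R$336,418.00 − R$20,000.00] = R$662,000 ÷ R$305,582.00 = 2.1664.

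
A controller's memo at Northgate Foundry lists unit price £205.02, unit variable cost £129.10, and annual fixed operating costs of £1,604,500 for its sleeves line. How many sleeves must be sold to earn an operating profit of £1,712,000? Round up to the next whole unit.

Contribution margin per unit = £205.02 − £129.10 = £75.92.
Required volume = (fixed costs + target profit) ÷ CM = (£1,604,500 + £1,712,000) ÷ £75.92 = 43,684.14, so 43,685 sleeves.

43,685 sleeves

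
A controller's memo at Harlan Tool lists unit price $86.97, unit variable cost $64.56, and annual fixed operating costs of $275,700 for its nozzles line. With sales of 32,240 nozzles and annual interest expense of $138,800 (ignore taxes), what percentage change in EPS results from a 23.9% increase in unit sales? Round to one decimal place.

+56.1%

Total contribution margin = 32,240 × $22.41 = $722,498.40.
EBIT = $722,498.40 − $275,700 = $446,798.40.
Interest = $138,800.00, so EBIT − I = $307,998.40.
DCL = total CM / (EBIT − I) = $722,498.40 / $307,998.40 = 2.3458.
%ΔEPS = DCL × %ΔSales = 2.3458 × +23.9% = +56.1%.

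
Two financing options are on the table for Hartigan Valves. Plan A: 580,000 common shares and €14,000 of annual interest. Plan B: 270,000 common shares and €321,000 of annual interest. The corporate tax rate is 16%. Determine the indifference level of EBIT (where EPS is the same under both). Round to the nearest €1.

At indifference, (EBIT − 14,000)(1 − t)/580,000 = (EBIT − 321,000)(1 − t)/270,000.
The (1 − t) factor cancels: (EBIT − 14,000) × 270,000 = (EBIT − 321,000) × 580,000.
Solving, EBIT = (321,000·580,000 − 14,000·270,000) / (580,000 − 270,000) = 182,400,000,000 / 310,000 = 588,387.10.

€588,387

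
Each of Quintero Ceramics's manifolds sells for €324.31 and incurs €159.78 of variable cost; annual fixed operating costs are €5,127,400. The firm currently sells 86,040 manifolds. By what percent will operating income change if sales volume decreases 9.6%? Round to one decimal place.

At 86,040 units, contribution = 86,040 × €164.53 = €14,156,161.20.
Operating income = contribution − fixed costs = €14,156,161.20 − €5,127,400 = €9,028,761.20.
Degree of operating leverage = €14,156,161.20 / €9,028,761.20 = 1.5679.
So EBIT moves 1.5679 × (-9.6%) = -15.1%.

-15.1%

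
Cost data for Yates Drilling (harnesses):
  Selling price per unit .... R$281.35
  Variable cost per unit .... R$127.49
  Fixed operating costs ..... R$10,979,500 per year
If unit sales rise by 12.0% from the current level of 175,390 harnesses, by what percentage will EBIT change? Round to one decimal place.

+20.2%

Total contribution margin = 175,390 × R$153.86 = R$26,985,505.40.
Subtracting fixed costs: EBIT = R$26,985,505.40 − R$10,979,500 = R$16,006,005.40.
So DOL = total CM / EBIT = R$26,985,505.40 / R$16,006,005.40 = 1.6860.
So EBIT moves 1.6860 × (+12.0%) = +20.2%.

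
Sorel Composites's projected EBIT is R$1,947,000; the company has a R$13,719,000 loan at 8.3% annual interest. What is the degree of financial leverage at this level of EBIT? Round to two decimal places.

2.41

Interest = R$1,138,677.00.
Degree of financial leverage = EBIT / (EBIT − interest) = R$1,947,000 / R$808,323.00 = 2.4087.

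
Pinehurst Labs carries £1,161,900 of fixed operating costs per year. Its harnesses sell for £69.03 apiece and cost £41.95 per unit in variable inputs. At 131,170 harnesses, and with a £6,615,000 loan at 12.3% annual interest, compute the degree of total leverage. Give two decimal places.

Total contribution margin = 131,170 × £27.08 = £3,552,083.60.
EBIT = £3,552,083.60 − £1,161,900 = £2,390,183.60. Interest = £813,645.00.
DOL = £3,552,083.60 ÷ £2,390,183.60 = 1.4861; DFL = £2,390,183.60 ÷ £1,576,538.60 = 1.5161.
Combined leverage = 1.4861 × 1.5161 = 2.2531.

2.25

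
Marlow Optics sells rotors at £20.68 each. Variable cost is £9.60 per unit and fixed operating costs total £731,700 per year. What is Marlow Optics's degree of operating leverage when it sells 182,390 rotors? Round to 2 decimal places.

1.57

Contribution at this volume is 182,390 × £11.08 = £2,020,881.20.
Operating income = contribution − fixed costs = £2,020,881.20 − £731,700 = £1,289,181.20.
Degree of operating leverage = £2,020,881.20 / £1,289,181.20 = 1.5676.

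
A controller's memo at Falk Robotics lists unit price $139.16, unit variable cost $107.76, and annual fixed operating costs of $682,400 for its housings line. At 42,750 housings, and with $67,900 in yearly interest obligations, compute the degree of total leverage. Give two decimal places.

2.27

Contribution at this volume is 42,750 × $31.40 = $1,342,350.00.
EBIT = $1,342,350.00 − $682,400 = $659,950.00. Interest = $67,900.00.
DOL = $1,342,350.00 ÷ $659,950.00 = 2.0340; DFL = $659,950.00 ÷ $592,050.00 = 1.1147.
Combined leverage = 2.0340 × 1.1147 = 2.2673.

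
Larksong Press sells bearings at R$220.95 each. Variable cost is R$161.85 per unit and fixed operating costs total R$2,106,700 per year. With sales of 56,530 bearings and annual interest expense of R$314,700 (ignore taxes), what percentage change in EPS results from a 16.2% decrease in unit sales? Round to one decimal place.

Contribution at this volume is 56,530 × R$59.10 = R$3,340,923.00.
Operating income = contribution − fixed costs = R$3,340,923.00 − R$2,106,700 = R$1,234,223.00.
Interest = R$314,700.00, so EBIT − I = R$919,523.00.
Degree of combined leverage = contribution ÷ (EBIT − I) = R$3,340,923.00 ÷ R$919,523.00 = 3.6333.
EPS therefore changes by 3.6333 × (-16.2%) = -58.9%.

-58.9%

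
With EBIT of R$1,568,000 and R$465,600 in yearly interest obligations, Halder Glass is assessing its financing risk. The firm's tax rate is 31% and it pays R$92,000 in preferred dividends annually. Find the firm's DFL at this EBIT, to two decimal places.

Interest = R$465,600.00.
Preferred dividends grossed up pre-tax: R$92,000 / (1 − 0.31) = R$133,333.33.
DFL = EBIT ÷ [EBIT − I − D_p/(1−t)] = R$1,568,000 ÷ [R$1,568,000 − R$465,600.00 − R$133,333.33] = R$1,568,000 ÷ R$969,066.67 = 1.6181.

1.62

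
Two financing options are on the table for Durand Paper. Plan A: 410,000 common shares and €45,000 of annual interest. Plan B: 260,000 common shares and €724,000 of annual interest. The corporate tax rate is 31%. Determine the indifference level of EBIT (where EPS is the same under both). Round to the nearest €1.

€1,900,933

Set EPS_A = EPS_B: (EBIT − €45,000)(1 − 0.31) ÷ 410,000 = (EBIT − €724,000)(1 − 0.31) ÷ 260,000.
The (1 − t) factor cancels: (EBIT − 45,000) × 260,000 = (EBIT − 724,000) × 410,000.
EBIT × (410,000 − 260,000) = 724,000 × 410,000 − 45,000 × 260,000 = 285,140,000,000, so EBIT = 285,140,000,000 ÷ 150,000 = 1,900,933.33.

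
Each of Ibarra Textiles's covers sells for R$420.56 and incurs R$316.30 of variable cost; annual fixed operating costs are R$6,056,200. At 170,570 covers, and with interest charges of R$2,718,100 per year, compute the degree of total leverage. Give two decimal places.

1.97

At 170,570 units, contribution = 170,570 × R$104.26 = R$17,783,628.20.
EBIT = R$17,783,628.20 − R$6,056,200 = R$11,727,428.20. Interest = R$2,718,100.00, so EBIT − I = R$9,009,328.20.
Degree of total leverage = total CM / (EBIT − interest) = R$17,783,628.20 / R$9,009,328.20 = 1.9739.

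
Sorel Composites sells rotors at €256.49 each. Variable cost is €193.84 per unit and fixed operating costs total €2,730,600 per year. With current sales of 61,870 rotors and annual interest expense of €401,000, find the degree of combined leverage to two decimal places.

5.21

Total contribution margin = 61,870 × €62.65 = €3,876,155.50.
Operating income = contribution − fixed costs = €3,876,155.50 − €2,730,600 = €1,145,555.50. Interest = €401,000.00.
DOL = €3,876,155.50 ÷ €1,145,555.50 = 3.3836; DFL = €1,145,555.50 ÷ €744,555.50 = 1.5386.
DCL = DOL × DFL = 3.3836 × 1.5386 = 5.2060.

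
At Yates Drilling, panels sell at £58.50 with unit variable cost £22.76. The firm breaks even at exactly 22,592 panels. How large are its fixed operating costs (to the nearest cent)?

£807,438.08

Unit CM = price − variable cost = £58.50 − £22.76 = £35.74.
Since BE = FC / CM, FC = 22,592 × £35.74 = £807,438.08.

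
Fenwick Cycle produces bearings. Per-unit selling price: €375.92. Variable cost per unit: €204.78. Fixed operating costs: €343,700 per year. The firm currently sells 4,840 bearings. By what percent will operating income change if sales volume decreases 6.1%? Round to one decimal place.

At 4,840 units, contribution = 4,840 × €171.14 = €828,317.60.
EBIT = €828,317.60 − €343,700 = €484,617.60.
So DOL = total CM / EBIT = €828,317.60 / €484,617.60 = 1.7092.
%ΔEBIT = DOL × %ΔSales = 1.7092 × -6.1% = -10.4%.

-10.4%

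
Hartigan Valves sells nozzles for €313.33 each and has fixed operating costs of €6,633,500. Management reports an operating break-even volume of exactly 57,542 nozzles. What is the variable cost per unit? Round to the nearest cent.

€198.05

Contribution per unit must be FC / Q = €6,633,500 / 57,542 = €115.2810.
Hence VC = price − CM = €313.33 − €115.2810 = €198.05.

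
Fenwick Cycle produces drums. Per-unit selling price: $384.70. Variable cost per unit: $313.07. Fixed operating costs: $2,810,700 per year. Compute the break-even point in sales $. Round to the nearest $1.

$15,095,299

Contribution margin per unit = $384.70 − $313.07 = $71.63, a CM ratio of $71.63 ÷ $384.70 = 0.1862.
Break-even sales = FC ÷ CM ratio = $2,810,700 × $384.70 / $71.63 = $15,095,299.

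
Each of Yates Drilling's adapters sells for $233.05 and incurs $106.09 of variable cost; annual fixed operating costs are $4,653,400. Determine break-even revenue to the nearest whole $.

$8,541,863

Contribution margin per unit = $233.05 − $106.09 = $126.96, a CM ratio of $126.96 ÷ $233.05 = 0.5448.
Break-even revenue = fixed costs × price ÷ CM = $4,653,400 × $233.05 ÷ $126.96 = $8,541,863.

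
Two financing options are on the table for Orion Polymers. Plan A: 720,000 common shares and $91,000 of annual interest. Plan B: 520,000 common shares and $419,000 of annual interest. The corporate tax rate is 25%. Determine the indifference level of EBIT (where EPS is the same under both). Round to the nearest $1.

$1,271,800

Set EPS_A = EPS_B: (EBIT − $91,000)(1 − 0.25) ÷ 720,000 = (EBIT − $419,000)(1 − 0.25) ÷ 520,000.
Cancelling (1 − t) and cross-multiplying: 520,000·(EBIT − 91,000) = 720,000·(EBIT − 419,000).
EBIT × (720,000 − 520,000) = 419,000 × 720,000 − 91,000 × 520,000 = 254,360,000,000, so EBIT = 254,360,000,000 ÷ 200,000 = 1,271,800.00.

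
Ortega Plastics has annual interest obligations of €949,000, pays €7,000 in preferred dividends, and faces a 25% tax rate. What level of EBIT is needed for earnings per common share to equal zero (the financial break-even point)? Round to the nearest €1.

Grossing the preferred dividend up to pre-tax terms: €7,000 / (1 − 0.25) = €9,333.33.
Financial break-even EBIT = interest + D_p ÷ (1 − t) = €949,000 + €9,333.33 = €958,333.33.

€958,333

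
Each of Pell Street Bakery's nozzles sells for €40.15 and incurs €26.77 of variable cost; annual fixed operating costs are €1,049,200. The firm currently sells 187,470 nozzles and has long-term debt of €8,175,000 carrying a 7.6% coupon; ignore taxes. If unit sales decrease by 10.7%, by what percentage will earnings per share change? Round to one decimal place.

-32.0%

At 187,470 units, contribution = 187,470 × €13.38 = €2,508,348.60.
Operating income = contribution − fixed costs = €2,508,348.60 − €1,049,200 = €1,459,148.60.
After interest of €621,300.00, pre-tax earnings = €837,848.60.
Degree of combined leverage = contribution ÷ (EBIT − I) = €2,508,348.60 ÷ €837,848.60 = 2.9938.
EPS therefore changes by 2.9938 × (-10.7%) = -32.0%.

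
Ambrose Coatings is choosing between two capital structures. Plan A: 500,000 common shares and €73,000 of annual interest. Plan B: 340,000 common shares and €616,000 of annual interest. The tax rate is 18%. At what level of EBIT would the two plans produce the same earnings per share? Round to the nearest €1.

Set EPS_A = EPS_B: (EBIT − €73,000)(1 − 0.18) ÷ 500,000 = (EBIT − €616,000)(1 − 0.18) ÷ 340,000.
The (1 − t) factor cancels: (EBIT − 73,000) × 340,000 = (EBIT − 616,000) × 500,000.
Solving, EBIT = (616,000·500,000 − 73,000·340,000) / (500,000 − 340,000) = 283,180,000,000 / 160,000 = 1,769,875.00.

€1,769,875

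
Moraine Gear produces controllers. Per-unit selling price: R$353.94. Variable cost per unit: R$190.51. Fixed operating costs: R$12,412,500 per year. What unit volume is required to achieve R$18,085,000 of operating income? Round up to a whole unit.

Contribution margin per unit = R$353.94 − R$190.51 = R$163.43.
Required volume = (fixed costs + target profit) ÷ CM = (R$12,412,500 + R$18,085,000) ÷ R$163.43 = 186,608.95, so 186,609 controllers.

186,609 controllers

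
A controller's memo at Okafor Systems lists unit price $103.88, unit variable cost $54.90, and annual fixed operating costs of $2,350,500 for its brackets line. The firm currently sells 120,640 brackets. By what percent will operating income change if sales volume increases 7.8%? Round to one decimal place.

+13.0%

At 120,640 units, contribution = 120,640 × $48.98 = $5,908,947.20.
Subtracting fixed costs: EBIT = $5,908,947.20 − $2,350,500 = $3,558,447.20.
So DOL = total CM / EBIT = $5,908,947.20 / $3,558,447.20 = 1.6605.
%ΔEBIT = DOL × %ΔSales = 1.6605 × +7.8% = +13.0%.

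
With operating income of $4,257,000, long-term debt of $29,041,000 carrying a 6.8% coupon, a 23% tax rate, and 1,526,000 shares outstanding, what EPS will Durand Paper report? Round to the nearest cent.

Interest = $1,974,788.00, so EBT = $4,257,000 − $1,974,788.00 = $2,282,212.00.
Net income = $2,282,212.00 × (1 − 0.23) = $1,757,303.24.
EPS = $1,757,303.24 ÷ 1,526,000 = $1.15.

$1.15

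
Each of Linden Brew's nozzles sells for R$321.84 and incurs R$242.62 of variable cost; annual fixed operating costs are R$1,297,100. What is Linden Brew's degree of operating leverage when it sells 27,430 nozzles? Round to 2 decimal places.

Contribution at this volume is 27,430 × R$79.22 = R$2,173,004.60.
EBIT = R$2,173,004.60 − R$1,297,100 = R$875,904.60.
DOL = contribution ÷ EBIT = R$2,173,004.60 ÷ R$875,904.60 = 2.4809.

2.48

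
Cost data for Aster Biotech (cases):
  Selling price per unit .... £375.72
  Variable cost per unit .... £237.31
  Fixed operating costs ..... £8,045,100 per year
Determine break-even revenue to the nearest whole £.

£21,838,776

Contribution margin per unit = £375.72 − £237.31 = £138.41, a CM ratio of £138.41 ÷ £375.72 = 0.3684.
Break-even revenue = fixed costs × price ÷ CM = £8,045,100 × £375.72 ÷ £138.41 = £21,838,776.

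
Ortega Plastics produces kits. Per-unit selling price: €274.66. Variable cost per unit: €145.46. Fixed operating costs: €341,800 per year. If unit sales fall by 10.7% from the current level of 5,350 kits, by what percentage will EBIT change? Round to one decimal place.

Total contribution margin = 5,350 × €129.20 = €691,220.00.
EBIT = €691,220.00 − €341,800 = €349,420.00.
DOL = contribution ÷ EBIT = €691,220.00 ÷ €349,420.00 = 1.9782.
%ΔEBIT = DOL × %ΔSales = 1.9782 × -10.7% = -21.2%.

-21.2%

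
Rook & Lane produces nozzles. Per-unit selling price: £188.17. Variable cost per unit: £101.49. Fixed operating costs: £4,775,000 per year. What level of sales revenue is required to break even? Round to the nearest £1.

£10,365,849

CM per unit = £188.17 − £101.49 = £86.68; CM ratio = £86.68 / £188.17 = 0.4606.
Break-even revenue = fixed costs × price ÷ CM = £4,775,000 × £188.17 ÷ £86.68 = £10,365,849.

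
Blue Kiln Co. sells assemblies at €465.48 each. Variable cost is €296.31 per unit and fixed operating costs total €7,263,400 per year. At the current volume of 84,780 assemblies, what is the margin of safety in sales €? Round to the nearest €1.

Unit CM = price − variable cost = €465.48 − €296.31 = €169.17. Break-even units = €7,263,400 ÷ €169.17 = 42,935.51; break-even revenue = 42,935.51 × €465.48 = €19,985,620.57.
Current sales = 84,780 × €465.48 = €39,463,394.40.
Margin of safety = €39,463,394.40 − €19,985,620.57 = €19,477,774.

€19,477,774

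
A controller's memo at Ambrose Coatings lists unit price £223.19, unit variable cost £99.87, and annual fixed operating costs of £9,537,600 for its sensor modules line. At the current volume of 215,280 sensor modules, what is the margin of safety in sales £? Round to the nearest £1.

Unit CM = price − variable cost = £223.19 − £99.87 = £123.32. Break-even units = £9,537,600 ÷ £123.32 = 77,340.25; break-even revenue = 77,340.25 × £223.19 = £17,261,571.07.
Current sales = 215,280 × £223.19 = £48,048,343.20.
Margin of safety = £48,048,343.20 − £17,261,571.07 = £30,786,772.

£30,786,772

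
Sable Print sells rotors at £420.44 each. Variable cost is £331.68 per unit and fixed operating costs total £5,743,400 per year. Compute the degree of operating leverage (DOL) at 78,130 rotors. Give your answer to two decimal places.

5.82

Total contribution margin = 78,130 × £88.76 = £6,934,818.80.
Subtracting fixed costs: EBIT = £6,934,818.80 − £5,743,400 = £1,191,418.80.
Degree of operating leverage = £6,934,818.80 / £1,191,418.80 = 5.8206.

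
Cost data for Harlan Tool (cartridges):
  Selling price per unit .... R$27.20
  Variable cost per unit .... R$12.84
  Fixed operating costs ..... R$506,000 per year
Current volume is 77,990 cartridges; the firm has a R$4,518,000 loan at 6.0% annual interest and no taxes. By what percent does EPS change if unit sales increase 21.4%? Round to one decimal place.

Total contribution margin = 77,990 × R$14.36 = R$1,119,936.40.
Operating income = contribution − fixed costs = R$1,119,936.40 − R$506,000 = R$613,936.40.
After interest of R$271,080.00, pre-tax earnings = R$342,856.40.
Degree of combined leverage = contribution ÷ (EBIT − I) = R$1,119,936.40 ÷ R$342,856.40 = 3.2665.
%ΔEPS = DCL × %ΔSales = 3.2665 × +21.4% = +69.9%.

+69.9%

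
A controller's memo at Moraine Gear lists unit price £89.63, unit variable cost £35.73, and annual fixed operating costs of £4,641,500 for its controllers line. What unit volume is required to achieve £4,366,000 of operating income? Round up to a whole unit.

Each unit contributes £89.63 − £35.73 = £53.90.
Need Q such that Q × £53.90 − £4,641,500 = £4,366,000, i.e. Q = £9,007,500 / £53.90 = 167,115.03 → 167,116.

167,116 controllers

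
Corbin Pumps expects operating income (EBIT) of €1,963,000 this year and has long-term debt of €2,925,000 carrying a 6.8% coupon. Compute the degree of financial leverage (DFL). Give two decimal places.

1.11

Annual interest charges come to €198,900.00.
DFL = EBIT ÷ (EBIT − I) = €1,963,000 ÷ (€1,963,000 − €198,900.00) = €1,963,000 ÷ €1,764,100.00 = 1.1127.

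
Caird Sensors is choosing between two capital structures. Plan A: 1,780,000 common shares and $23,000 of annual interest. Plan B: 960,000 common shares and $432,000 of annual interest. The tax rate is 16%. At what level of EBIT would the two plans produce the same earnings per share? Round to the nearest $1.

At indifference, (EBIT − 23,000)(1 − t)/1,780,000 = (EBIT − 432,000)(1 − t)/960,000.
The (1 − t) factor cancels: (EBIT − 23,000) × 960,000 = (EBIT − 432,000) × 1,780,000.
Solving, EBIT = (432,000·1,780,000 − 23,000·960,000) / (1,780,000 − 960,000) = 746,880,000,000 / 820,000 = 910,829.27.

$910,829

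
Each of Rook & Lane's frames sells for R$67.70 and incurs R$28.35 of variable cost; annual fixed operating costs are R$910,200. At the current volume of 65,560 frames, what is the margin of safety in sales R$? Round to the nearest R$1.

R$2,872,452

Contribution margin per unit = R$67.70 − R$28.35 = R$39.35. Break-even units = R$910,200 ÷ R$39.35 = 23,130.88; break-even revenue = 23,130.88 × R$67.70 = R$1,565,960.36.
Actual sales revenue = 65,560 × R$67.70 = R$4,438,412.00.
Margin of safety = R$4,438,412.00 − R$1,565,960.36 = R$2,872,452.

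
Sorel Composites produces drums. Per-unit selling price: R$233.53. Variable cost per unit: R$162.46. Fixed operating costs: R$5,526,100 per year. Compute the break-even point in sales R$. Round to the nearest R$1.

R$18,158,297

CM per unit = R$233.53 − R$162.46 = R$71.07; CM ratio = R$71.07 / R$233.53 = 0.3043.
Break-even revenue = fixed costs × price ÷ CM = R$5,526,100 × R$233.53 ÷ R$71.07 = R$18,158,297.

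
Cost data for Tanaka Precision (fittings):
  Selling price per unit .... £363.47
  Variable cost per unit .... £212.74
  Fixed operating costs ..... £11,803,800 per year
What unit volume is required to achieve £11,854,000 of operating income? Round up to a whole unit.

Contribution margin per unit = £363.47 − £212.74 = £150.73.
Units = (FC + target) / CM = (£11,803,800 + £11,854,000) / £150.73 = 156,954.82, so 156,955 fittings.

156,955 fittings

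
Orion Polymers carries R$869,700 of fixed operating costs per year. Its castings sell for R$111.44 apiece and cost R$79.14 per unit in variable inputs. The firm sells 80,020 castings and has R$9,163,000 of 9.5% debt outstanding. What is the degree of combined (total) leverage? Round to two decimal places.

Total contribution margin = 80,020 × R$32.30 = R$2,584,646.00.
Operating income = contribution − fixed costs = R$2,584,646.00 − R$869,700 = R$1,714,946.00. Interest = R$870,485.00.
DOL = R$2,584,646.00 ÷ R$1,714,946.00 = 1.5071; DFL = R$1,714,946.00 ÷ R$844,461.00 = 2.0308.
DCL = DOL × DFL = 1.5071 × 2.0308 = 3.0606.

3.06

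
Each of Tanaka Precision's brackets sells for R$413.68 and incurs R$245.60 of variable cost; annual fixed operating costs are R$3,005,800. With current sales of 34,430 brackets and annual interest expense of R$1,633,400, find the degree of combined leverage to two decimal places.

At 34,430 units, contribution = 34,430 × R$168.08 = R$5,786,994.40.
EBIT = R$5,786,994.40 − R$3,005,800 = R$2,781,194.40. Interest = R$1,633,400.00, so EBIT − I = R$1,147,794.40.
Degree of total leverage = total CM / (EBIT − interest) = R$5,786,994.40 / R$1,147,794.40 = 5.0418.

5.04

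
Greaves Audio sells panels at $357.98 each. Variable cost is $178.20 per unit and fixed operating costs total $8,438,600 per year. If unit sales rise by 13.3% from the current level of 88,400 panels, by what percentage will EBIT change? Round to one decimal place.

At 88,400 units, contribution = 88,400 × $179.78 = $15,892,552.00.
Operating income = contribution − fixed costs = $15,892,552.00 − $8,438,600 = $7,453,952.00.
DOL = contribution ÷ EBIT = $15,892,552.00 ÷ $7,453,952.00 = 2.1321.
Operating income changes by 2.1321 × +13.3% = +28.4%.

+28.4%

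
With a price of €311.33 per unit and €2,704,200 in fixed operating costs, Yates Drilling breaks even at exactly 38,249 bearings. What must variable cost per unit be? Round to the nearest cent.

€240.63

At break-even, FC = Q × (P − VC), so P − VC = €2,704,200 ÷ 38,249 = €70.6999.
Variable cost per unit = €311.33 − €70.6999 = €240.63.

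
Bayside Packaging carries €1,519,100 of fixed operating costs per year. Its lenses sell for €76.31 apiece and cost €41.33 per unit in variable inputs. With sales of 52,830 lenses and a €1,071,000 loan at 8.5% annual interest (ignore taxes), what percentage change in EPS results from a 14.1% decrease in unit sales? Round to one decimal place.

Total contribution margin = 52,830 × €34.98 = €1,847,993.40.
Subtracting fixed costs: EBIT = €1,847,993.40 − €1,519,100 = €328,893.40.
After interest of €91,035.00, pre-tax earnings = €237,858.40.
DCL = total CM / (EBIT − I) = €1,847,993.40 / €237,858.40 = 7.7693.
%ΔEPS = DCL × %ΔSales = 7.7693 × -14.1% = -109.5%.

-109.5%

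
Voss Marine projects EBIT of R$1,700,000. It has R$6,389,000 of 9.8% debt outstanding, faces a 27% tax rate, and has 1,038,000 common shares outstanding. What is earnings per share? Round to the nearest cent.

Interest = R$626,122.00, so EBT = R$1,700,000 − R$626,122.00 = R$1,073,878.00.
After tax at 27%: net income = R$1,073,878.00 × 0.73 = R$783,930.94.
EPS = R$783,930.94 ÷ 1,038,000 = R$0.76.

R$0.76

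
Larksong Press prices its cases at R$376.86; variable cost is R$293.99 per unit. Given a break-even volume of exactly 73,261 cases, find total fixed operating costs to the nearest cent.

R$6,071,139.07

Each unit contributes R$376.86 − R$293.99 = R$82.87.
Since BE = FC / CM, FC = 73,261 × R$82.87 = R$6,071,139.07.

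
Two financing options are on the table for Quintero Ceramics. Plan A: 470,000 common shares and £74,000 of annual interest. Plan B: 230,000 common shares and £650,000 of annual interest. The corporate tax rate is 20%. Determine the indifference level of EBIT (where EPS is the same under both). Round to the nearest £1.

At indifference, (EBIT − 74,000)(1 − t)/470,000 = (EBIT − 650,000)(1 − t)/230,000.
The (1 − t) factor cancels: (EBIT − 74,000) × 230,000 = (EBIT − 650,000) × 470,000.
Solving, EBIT = (650,000·470,000 − 74,000·230,000) / (470,000 − 230,000) = 288,480,000,000 / 240,000 = 1,202,000.00.

£1,202,000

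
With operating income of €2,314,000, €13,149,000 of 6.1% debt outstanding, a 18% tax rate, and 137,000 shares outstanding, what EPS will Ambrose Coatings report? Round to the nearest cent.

€9.05

Pre-tax income = €2,314,000 − €802,089.00 = €1,511,911.00.
After tax at 18%: net income = €1,511,911.00 × 0.82 = €1,239,767.02.
Per share: €1,239,767.02 / 137,000 shares = €9.05.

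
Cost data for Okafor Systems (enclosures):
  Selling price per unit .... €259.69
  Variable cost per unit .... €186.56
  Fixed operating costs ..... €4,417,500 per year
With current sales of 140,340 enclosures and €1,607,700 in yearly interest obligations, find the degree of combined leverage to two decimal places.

At 140,340 units, contribution = 140,340 × €73.13 = €10,263,064.20.
EBIT = €10,263,064.20 − €4,417,500 = €5,845,564.20. Interest = €1,607,700.00, so EBIT − I = €4,237,864.20.
Degree of total leverage = total CM / (EBIT − interest) = €10,263,064.20 / €4,237,864.20 = 2.4218.

2.42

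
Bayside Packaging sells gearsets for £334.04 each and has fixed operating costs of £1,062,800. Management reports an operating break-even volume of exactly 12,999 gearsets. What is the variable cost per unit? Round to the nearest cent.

Contribution per unit must be FC / Q = £1,062,800 / 12,999 = £81.7601.
Variable cost per unit = £334.04 − £81.7601 = £252.28.

£252.28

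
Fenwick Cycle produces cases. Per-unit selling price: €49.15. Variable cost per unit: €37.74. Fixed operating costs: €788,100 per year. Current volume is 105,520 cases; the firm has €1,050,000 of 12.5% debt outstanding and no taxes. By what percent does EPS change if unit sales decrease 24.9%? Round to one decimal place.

-105.3%

Contribution at this volume is 105,520 × €11.41 = €1,203,983.20.
EBIT = €1,203,983.20 − €788,100 = €415,883.20.
After interest of €131,250.00, pre-tax earnings = €284,633.20.
Degree of combined leverage = contribution ÷ (EBIT − I) = €1,203,983.20 ÷ €284,633.20 = 4.2299.
EPS therefore changes by 4.2299 × (-24.9%) = -105.3%.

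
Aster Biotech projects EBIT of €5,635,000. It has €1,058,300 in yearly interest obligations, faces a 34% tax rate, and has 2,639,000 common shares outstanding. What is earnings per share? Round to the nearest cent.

Pre-tax income = €5,635,000 − €1,058,300.00 = €4,576,700.00.
Net income = €4,576,700.00 × (1 − 0.34) = €3,020,622.00.
Per share: €3,020,622.00 / 2,639,000 shares = €1.14.

€1.14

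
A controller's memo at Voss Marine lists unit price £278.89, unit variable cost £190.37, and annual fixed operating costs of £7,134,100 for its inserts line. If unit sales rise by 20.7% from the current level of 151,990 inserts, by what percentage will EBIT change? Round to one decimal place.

+44.1%

At 151,990 units, contribution = 151,990 × £88.52 = £13,454,154.80.
Operating income = contribution − fixed costs = £13,454,154.80 − £7,134,100 = £6,320,054.80.
Degree of operating leverage = £13,454,154.80 / £6,320,054.80 = 2.1288.
Operating income changes by 2.1288 × +20.7% = +44.1%.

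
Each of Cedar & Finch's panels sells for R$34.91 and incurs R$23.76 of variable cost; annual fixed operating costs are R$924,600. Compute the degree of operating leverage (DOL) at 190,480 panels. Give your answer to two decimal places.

1.77

Contribution at this volume is 190,480 × R$11.15 = R$2,123,852.00.
Subtracting fixed costs: EBIT = R$2,123,852.00 − R$924,600 = R$1,199,252.00.
Degree of operating leverage = R$2,123,852.00 / R$1,199,252.00 = 1.7710.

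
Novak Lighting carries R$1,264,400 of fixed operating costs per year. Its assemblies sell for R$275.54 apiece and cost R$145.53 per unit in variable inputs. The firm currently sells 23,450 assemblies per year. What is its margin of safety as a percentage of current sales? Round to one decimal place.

58.5%

Unit CM = price − variable cost = R$275.54 − R$145.53 = R$130.01. Break-even units = R$1,264,400 ÷ R$130.01 = 9,725.41; break-even revenue = 9,725.41 × R$275.54 = R$2,679,738.30.
Actual sales revenue = 23,450 × R$275.54 = R$6,461,413.00.
Margin of safety = (R$6,461,413.00 − R$2,679,738.30) ÷ R$6,461,413.00 = 58.5%.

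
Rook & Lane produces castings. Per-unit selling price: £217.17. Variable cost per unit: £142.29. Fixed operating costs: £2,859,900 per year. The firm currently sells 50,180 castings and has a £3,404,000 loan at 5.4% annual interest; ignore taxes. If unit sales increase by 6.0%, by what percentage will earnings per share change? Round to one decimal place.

+31.6%

Total contribution margin = 50,180 × £74.88 = £3,757,478.40.
Operating income = contribution − fixed costs = £3,757,478.40 − £2,859,900 = £897,578.40.
Interest = £183,816.00, so EBIT − I = £713,762.40.
DCL = total CM / (EBIT − I) = £3,757,478.40 / £713,762.40 = 5.2643.
%ΔEPS = DCL × %ΔSales = 5.2643 × +6.0% = +31.6%.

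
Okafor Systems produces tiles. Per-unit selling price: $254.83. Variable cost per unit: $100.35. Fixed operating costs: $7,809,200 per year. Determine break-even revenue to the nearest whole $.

$12,882,046

Contribution margin per unit = $254.83 − $100.35 = $154.48, a CM ratio of $154.48 ÷ $254.83 = 0.6062.
Break-even sales = FC ÷ CM ratio = $7,809,200 × $254.83 / $154.48 = $12,882,046.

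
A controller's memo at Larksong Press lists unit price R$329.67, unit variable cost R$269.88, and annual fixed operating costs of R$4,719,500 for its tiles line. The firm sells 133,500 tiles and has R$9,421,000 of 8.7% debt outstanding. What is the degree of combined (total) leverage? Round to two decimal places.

Contribution at this volume is 133,500 × R$59.79 = R$7,981,965.00.
Operating income = contribution − fixed costs = R$7,981,965.00 − R$4,719,500 = R$3,262,465.00. Interest = R$819,627.00.
DOL = R$7,981,965.00 ÷ R$3,262,465.00 = 2.4466; DFL = R$3,262,465.00 ÷ R$2,442,838.00 = 1.3355.
Combined leverage = 2.4466 × 1.3355 = 3.2674.

3.27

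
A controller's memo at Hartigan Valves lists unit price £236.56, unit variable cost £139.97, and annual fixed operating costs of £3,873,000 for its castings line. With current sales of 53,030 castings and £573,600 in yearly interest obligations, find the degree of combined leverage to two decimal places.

Contribution at this volume is 53,030 × £96.59 = £5,122,167.70.
EBIT = £5,122,167.70 − £3,873,000 = £1,249,167.70. Interest = £573,600.00, so EBIT − I = £675,567.70.
DCL = contribution ÷ (EBIT − I) = £5,122,167.70 ÷ £675,567.70 = 7.5820.

7.58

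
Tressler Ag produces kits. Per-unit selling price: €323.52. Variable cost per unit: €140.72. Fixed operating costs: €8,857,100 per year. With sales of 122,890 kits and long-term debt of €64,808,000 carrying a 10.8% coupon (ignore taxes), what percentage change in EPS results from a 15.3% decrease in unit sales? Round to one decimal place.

At 122,890 units, contribution = 122,890 × €182.80 = €22,464,292.00.
Operating income = contribution − fixed costs = €22,464,292.00 − €8,857,100 = €13,607,192.00.
Interest = €6,999,264.00, so EBIT − I = €6,607,928.00.
DCL = total CM / (EBIT − I) = €22,464,292.00 / €6,607,928.00 = 3.3996.
%ΔEPS = DCL × %ΔSales = 3.3996 × -15.3% = -52.0%.

-52.0%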